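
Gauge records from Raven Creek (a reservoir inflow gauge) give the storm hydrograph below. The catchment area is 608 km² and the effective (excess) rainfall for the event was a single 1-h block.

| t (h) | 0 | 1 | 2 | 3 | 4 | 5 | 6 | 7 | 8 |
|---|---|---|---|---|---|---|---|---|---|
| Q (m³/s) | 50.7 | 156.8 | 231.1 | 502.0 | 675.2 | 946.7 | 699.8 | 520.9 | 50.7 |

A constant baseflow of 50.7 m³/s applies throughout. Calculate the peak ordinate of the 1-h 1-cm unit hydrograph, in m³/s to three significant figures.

Direct runoff: 0.0, 106.1, 180.4, 451.3, 624.5, 896.0, 649.1, 470.2, 0.0 m³/s; ΣQ_DR = 3378 m³/s, peak = 896.0 m³/s.
Runoff depth d = ΣQ_DR·Δt / A = 3378 × 3600 / (608 km²) = 20.00 mm.
The 1-cm UH is the DRH scaled by (10 mm)/d, so U_p = 896.0 × 10/20.00 = 448 m³/s.

U_p ≈ 448 m³/s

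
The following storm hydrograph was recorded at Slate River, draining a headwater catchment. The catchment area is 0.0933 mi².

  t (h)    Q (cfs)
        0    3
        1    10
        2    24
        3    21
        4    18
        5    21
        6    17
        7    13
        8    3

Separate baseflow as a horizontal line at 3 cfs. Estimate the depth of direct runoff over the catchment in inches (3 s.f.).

d ≈ 1.71 in

Direct runoff: 0.0, 7.0, 21.0, 18.0, 15.0, 18.0, 14.0, 10.0, 0.0 cfs; ΣQ_DR = 103.0 cfs.
V = ΣQ_DR · Δt = 103.0 × 3600 s = 3.708 × 10^5 ft³.
Over A = 0.0933 mi², depth = V / A = 1.71 in.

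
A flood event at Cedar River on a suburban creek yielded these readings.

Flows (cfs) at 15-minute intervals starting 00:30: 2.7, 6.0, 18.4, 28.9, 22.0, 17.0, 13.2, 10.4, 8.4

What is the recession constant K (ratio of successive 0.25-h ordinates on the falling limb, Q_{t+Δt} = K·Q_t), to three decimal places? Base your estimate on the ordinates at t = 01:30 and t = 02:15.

K ≈ 0.779

Using the recession-limb readings at t = 01:30 and t = 02:15: Q falls from 22.0 to 10.4 cfs over 3 intervals.
K = (Q₂/Q₁)^(1/3) = (10.4/22.0)^(1/3) = 0.779.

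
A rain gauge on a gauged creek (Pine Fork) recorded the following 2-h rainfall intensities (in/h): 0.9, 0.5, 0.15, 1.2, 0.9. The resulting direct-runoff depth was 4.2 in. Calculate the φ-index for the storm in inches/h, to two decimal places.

Only the 4 blocks with intensity above φ contribute runoff: 0.9, 0.5, 1.2, 0.9 in/h.
Σ(I−φ)·Δt = d  ⇒  (0.9+0.5+1.2+0.9 − 4φ)·2 = 4.2
φ = (3.500 − 4.2/2) / 4 = 0.35 in/h.

φ ≈ 0.35 in/h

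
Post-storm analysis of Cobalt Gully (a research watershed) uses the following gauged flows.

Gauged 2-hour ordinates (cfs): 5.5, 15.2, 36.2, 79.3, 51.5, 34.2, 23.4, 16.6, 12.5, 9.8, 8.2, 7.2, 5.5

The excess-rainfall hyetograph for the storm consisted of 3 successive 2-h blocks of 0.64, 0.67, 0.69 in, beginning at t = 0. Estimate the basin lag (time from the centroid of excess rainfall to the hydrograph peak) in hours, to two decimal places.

t_L ≈ 2.95 h

Centroid of excess rainfall: t_c = Σ P_i·t̄_i / ΣP_i = 3.0500 h (block centres at 1, 3, 5 h).
Hydrograph peak occurs at t = 6 h, so basin lag t_L = 6 − 3.0500 = 2.95 h.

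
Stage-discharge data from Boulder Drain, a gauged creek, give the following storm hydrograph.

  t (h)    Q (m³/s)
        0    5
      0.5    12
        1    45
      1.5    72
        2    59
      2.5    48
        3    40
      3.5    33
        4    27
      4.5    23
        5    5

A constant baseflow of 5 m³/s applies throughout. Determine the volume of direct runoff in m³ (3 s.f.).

V ≈ 5.65 × 10^5 m³

Direct-runoff ordinates (Q − Q_b): 0.0, 7.0, 40.0, 67.0, 54.0, 43.0, 35.0, 28.0, 22.0, 18.0, 0.0 m³/s.
ΣQ_DR = 314.0 m³/s.
With Δt = 0.5 h = 1800 s, V = ΣQ_DR · Δt = 314.0 × 1800 = 5.65 × 10^5 m³.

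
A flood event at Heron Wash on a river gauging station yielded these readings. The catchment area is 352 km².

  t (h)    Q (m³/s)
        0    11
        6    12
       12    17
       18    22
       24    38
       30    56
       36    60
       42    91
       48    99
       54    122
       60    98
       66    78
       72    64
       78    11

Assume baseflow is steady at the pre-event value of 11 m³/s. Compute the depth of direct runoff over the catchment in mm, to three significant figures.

d ≈ 38.4 mm

Direct runoff: 0.0, 1.0, 6.0, 11.0, 27.0, 45.0, 49.0, 80.0, 88.0, 111.0, 87.0, 67.0, 53.0, 0.0 m³/s; ΣQ_DR = 625.0 m³/s.
V = ΣQ_DR · Δt = 625.0 × 21600 s = 1.350 × 10^7 m³.
Over A = 352 km², depth = V / A = 38.4 mm.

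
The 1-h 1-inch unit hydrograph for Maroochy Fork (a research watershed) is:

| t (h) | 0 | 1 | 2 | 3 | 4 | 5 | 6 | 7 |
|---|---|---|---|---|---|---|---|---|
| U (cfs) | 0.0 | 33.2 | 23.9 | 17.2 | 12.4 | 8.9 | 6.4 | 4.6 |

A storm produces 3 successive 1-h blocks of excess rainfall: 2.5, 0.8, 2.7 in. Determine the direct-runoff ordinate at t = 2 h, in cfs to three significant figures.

By discrete convolution, Q_j = Σ (P_i / 1 in) · U_{j−i}.
At t = 2 h (j=2): Q = (2.5/1)·23.9 + (0.8/1)·33.2 + (2.7/1)·0.0 = 86.3 cfs.

Q ≈ 86.3 cfs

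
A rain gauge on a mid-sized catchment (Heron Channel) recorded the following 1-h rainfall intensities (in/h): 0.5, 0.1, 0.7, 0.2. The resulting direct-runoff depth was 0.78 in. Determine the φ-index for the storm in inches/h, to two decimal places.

φ ≈ 0.21 in/h

Only the 2 blocks with intensity above φ contribute runoff: 0.5, 0.7 in/h.
Σ(I−φ)·Δt = d  ⇒  (0.5+0.7 − 2φ)·1 = 0.78
φ = (1.200 − 0.78/1) / 2 = 0.21 in/h.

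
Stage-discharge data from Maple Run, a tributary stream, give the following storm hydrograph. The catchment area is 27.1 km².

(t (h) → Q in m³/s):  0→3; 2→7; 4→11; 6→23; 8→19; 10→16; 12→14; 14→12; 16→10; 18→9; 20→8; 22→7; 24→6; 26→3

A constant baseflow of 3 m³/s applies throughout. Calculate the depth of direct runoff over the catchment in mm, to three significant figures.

Direct runoff: 0.0, 4.0, 8.0, 20.0, 16.0, 13.0, 11.0, 9.0, 7.0, 6.0, 5.0, 4.0, 3.0, 0.0 m³/s; ΣQ_DR = 106.0 m³/s.
V = ΣQ_DR · Δt = 106.0 × 7200 s = 7.632 × 10^5 m³.
Over A = 27.1 km², depth = V / A = 28.2 mm.

d ≈ 28.2 mm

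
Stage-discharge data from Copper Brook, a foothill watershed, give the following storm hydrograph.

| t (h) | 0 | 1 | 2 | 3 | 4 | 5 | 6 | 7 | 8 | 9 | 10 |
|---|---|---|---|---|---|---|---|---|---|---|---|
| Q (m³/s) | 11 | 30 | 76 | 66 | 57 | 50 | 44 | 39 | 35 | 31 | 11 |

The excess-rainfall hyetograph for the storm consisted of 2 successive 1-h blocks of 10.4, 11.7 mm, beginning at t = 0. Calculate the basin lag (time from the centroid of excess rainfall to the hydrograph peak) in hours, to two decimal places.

Centroid of excess rainfall: t_c = Σ P_i·t̄_i / ΣP_i = 1.0294 h (block centres at 0.5, 1.5 h).
Hydrograph peak occurs at t = 2 h, so basin lag t_L = 2 − 1.0294 = 0.97 h.

t_L ≈ 0.97 h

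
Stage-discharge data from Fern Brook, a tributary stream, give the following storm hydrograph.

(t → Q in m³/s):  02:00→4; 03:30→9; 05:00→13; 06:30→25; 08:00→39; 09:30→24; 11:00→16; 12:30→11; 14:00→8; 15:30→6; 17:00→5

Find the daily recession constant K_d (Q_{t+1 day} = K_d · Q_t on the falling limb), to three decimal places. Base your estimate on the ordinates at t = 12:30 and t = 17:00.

K_d ≈ 0.015

Between t = 12:30 and t = 17:00 the flow falls from 11 to 5 m³/s over 3×1.5 h = 4.5 h.
Per-interval ratio K = (5/11)^(1/3) = 0.7689; K_d = K^(24/1.5) = 0.015.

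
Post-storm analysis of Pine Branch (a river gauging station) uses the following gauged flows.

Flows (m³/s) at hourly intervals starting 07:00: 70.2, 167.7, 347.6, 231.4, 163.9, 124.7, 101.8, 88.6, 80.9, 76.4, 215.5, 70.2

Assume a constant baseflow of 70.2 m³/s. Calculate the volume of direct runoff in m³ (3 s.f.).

V ≈ 3.23 × 10^6 m³

Direct-runoff ordinates (Q − Q_b): 0.0, 97.5, 277.4, 161.2, 93.7, 54.5, 31.6, 18.4, 10.7, 6.2, 145.3, 0.0 m³/s.
ΣQ_DR = 896.5 m³/s.
With Δt = 1 h = 3600 s, V = ΣQ_DR · Δt = 896.5 × 3600 = 3.23 × 10^6 m³.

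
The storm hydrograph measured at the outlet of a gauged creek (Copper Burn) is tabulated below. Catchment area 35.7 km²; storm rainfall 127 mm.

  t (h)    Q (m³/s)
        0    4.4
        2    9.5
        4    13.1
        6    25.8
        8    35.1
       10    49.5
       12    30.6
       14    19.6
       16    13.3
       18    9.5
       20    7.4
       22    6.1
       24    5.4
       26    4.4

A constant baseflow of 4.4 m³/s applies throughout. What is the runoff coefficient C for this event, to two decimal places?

C ≈ 0.27

ΣQ_DR = 172.1 m³/s; V = ΣQ_DR·Δt = 1.239 × 10^6 m³.
Runoff depth d = V / A = 34.71 mm.
C = d / P = 34.71 / 127 = 0.27.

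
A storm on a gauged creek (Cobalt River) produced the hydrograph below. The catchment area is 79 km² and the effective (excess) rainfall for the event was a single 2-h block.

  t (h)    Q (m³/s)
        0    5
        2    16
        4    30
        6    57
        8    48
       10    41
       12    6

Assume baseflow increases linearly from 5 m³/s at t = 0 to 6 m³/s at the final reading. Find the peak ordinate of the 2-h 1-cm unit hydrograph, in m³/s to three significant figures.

Direct runoff: 0.00, 10.83, 24.67, 51.50, 42.33, 35.17, 0.00 m³/s; ΣQ_DR = 164.5 m³/s, peak = 51.50 m³/s.
Runoff depth d = ΣQ_DR·Δt / A = 164.5 × 7200 / (79 km²) = 14.99 mm.
The 1-cm UH is the DRH scaled by (10 mm)/d, so U_p = 51.50 × 10/14.99 = 34.4 m³/s.

U_p ≈ 34.4 m³/s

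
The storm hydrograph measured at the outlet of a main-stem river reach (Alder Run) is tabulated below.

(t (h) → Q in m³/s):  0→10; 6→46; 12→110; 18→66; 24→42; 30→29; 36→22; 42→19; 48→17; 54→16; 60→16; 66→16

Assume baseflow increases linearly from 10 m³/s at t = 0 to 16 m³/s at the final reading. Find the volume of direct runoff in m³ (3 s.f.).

V ≈ 5.46 × 10^6 m³

Direct-runoff ordinates (Q − Q_b): 0.00, 35.45, 98.91, 54.36, 29.82, 16.27, 8.73, 5.18, 2.64, 1.09, 0.55, 0.00 m³/s.
ΣQ_DR = 253.0 m³/s.
With Δt = 6 h = 21600 s, V = ΣQ_DR · Δt = 253.0 × 21600 = 5.46 × 10^6 m³.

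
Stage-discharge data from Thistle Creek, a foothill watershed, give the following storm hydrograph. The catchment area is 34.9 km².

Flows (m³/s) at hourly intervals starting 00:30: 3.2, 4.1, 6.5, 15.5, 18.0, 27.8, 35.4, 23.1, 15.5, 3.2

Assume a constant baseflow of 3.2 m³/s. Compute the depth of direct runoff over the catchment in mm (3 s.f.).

d ≈ 12.4 mm

Direct runoff: 0.0, 0.9, 3.3, 12.3, 14.8, 24.6, 32.2, 19.9, 12.3, 0.0 m³/s; ΣQ_DR = 120.3 m³/s.
V = ΣQ_DR · Δt = 120.3 × 3600 s = 4.331 × 10^5 m³.
Over A = 34.9 km², depth = V / A = 12.4 mm.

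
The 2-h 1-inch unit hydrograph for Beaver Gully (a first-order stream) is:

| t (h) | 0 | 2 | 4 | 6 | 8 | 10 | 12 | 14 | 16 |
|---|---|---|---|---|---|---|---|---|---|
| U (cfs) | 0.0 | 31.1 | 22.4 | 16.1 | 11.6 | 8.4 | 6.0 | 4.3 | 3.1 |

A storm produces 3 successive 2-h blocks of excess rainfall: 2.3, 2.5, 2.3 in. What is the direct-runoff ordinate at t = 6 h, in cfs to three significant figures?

Q ≈ 165 cfs

By discrete convolution, Q_j = Σ (P_i / 1 in) · U_{j−i}.
At t = 6 h (j=3): Q = (2.3/1)·16.1 + (2.5/1)·22.4 + (2.3/1)·31.1 = 165 cfs.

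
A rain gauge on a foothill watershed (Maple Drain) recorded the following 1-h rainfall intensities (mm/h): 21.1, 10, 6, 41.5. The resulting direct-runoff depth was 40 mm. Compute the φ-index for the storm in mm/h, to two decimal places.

Only the 2 blocks with intensity above φ contribute runoff: 21.1, 41.5 mm/h.
Σ(I−φ)·Δt = d  ⇒  (21.1+41.5 − 2φ)·1 = 40
φ = (62.60 − 40/1) / 2 = 11.30 mm/h.

φ ≈ 11.30 mm/h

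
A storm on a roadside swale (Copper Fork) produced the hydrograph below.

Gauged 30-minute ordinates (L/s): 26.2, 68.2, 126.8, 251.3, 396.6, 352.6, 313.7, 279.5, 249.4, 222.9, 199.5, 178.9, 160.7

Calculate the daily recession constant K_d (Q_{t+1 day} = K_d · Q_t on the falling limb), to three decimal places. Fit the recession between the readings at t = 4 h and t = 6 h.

K_d ≈ 0.005

Between t = 4 h and t = 6 h the flow falls from 249.4 to 160.7 L/s over 4×0.5 h = 2 h.
Per-interval ratio K = (160.7/249.4)^(1/4) = 0.8959; K_d = K^(24/0.5) = 0.005.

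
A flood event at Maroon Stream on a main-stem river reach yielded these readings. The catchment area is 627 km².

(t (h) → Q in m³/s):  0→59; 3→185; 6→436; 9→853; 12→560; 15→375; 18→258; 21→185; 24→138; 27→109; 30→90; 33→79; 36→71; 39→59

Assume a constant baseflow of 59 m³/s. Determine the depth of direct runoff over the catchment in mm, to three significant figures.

Direct runoff: 0.0, 126.0, 377.0, 794.0, 501.0, 316.0, 199.0, 126.0, 79.0, 50.0, 31.0, 20.0, 12.0, 0.0 m³/s; ΣQ_DR = 2631 m³/s.
V = ΣQ_DR · Δt = 2631 × 10800 s = 2.841 × 10^7 m³.
Over A = 627 km², depth = V / A = 45.3 mm.

d ≈ 45.3 mm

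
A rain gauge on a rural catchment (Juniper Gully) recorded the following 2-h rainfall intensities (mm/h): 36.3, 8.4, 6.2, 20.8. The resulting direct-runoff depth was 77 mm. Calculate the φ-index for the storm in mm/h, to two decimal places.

φ ≈ 9.30 mm/h

Only the 2 blocks with intensity above φ contribute runoff: 36.3, 20.8 mm/h.
Σ(I−φ)·Δt = d  ⇒  (36.3+20.8 − 2φ)·2 = 77
φ = (57.10 − 77/2) / 2 = 9.30 mm/h.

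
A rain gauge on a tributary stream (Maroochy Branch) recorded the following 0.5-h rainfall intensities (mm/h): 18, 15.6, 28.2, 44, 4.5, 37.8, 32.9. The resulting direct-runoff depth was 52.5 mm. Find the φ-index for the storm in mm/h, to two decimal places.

Only the 6 blocks with intensity above φ contribute runoff: 18, 15.6, 28.2, 44, 37.8, 32.9 mm/h.
Σ(I−φ)·Δt = d  ⇒  (18+15.6+28.2+44+37.8+32.9 − 6φ)·0.5 = 52.5
φ = (176.5 − 52.5/0.5) / 6 = 11.92 mm/h.

φ ≈ 11.92 mm/h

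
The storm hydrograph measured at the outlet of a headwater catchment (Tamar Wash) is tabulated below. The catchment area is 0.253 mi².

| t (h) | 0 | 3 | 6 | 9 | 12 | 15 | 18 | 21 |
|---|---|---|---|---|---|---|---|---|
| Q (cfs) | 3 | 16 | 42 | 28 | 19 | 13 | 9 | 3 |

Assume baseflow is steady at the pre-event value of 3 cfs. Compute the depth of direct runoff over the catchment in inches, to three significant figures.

d ≈ 2.00 in

Direct runoff: 0.0, 13.0, 39.0, 25.0, 16.0, 10.0, 6.0, 0.0 cfs; ΣQ_DR = 109.0 cfs.
V = ΣQ_DR · Δt = 109.0 × 10800 s = 1.177 × 10^6 ft³.
Over A = 0.253 mi², depth = V / A = 2.00 in.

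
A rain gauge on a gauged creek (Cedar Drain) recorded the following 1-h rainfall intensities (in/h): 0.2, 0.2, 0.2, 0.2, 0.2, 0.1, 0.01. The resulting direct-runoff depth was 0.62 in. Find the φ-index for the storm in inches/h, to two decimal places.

Only the 6 blocks with intensity above φ contribute runoff: 0.2, 0.2, 0.2, 0.2, 0.2, 0.1 in/h.
Σ(I−φ)·Δt = d  ⇒  (0.2+0.2+0.2+0.2+0.2+0.1 − 6φ)·1 = 0.62
φ = (1.100 − 0.62/1) / 6 = 0.08 in/h.

φ ≈ 0.08 in/h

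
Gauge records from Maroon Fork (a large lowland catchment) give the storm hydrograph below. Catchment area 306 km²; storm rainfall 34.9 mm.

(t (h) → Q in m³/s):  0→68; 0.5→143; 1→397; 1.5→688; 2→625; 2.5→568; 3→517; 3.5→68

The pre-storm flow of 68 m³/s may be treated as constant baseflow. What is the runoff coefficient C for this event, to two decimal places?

ΣQ_DR = 2530 m³/s; V = ΣQ_DR·Δt = 4.554 × 10^6 m³.
Runoff depth d = V / A = 14.88 mm.
C = d / P = 14.88 / 34.9 = 0.43.

C ≈ 0.43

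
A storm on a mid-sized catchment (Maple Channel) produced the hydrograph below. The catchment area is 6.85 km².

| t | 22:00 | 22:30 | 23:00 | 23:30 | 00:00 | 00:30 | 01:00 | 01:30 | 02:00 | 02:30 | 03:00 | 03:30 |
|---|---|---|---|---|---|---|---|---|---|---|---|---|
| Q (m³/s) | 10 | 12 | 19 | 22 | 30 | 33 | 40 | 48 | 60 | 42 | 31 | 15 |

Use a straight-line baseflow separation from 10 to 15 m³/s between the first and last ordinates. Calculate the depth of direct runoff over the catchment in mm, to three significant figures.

d ≈ 55.7 mm

Direct runoff: 0.00, 1.55, 8.09, 10.64, 18.18, 20.73, 27.27, 34.82, 46.36, 27.91, 16.45, 0.00 m³/s; ΣQ_DR = 212.0 m³/s.
V = ΣQ_DR · Δt = 212.0 × 1800 s = 3.816 × 10^5 m³.
Over A = 6.85 km², depth = V / A = 55.7 mm.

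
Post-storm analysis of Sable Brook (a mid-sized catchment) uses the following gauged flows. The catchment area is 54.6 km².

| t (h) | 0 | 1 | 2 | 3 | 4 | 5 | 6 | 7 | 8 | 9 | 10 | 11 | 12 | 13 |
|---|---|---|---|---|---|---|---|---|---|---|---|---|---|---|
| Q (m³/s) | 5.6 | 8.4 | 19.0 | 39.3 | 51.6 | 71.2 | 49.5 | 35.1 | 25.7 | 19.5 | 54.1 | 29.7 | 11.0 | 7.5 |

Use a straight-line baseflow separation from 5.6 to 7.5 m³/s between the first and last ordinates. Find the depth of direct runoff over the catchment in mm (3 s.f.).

d ≈ 22.1 mm

Direct runoff: 0.00, 2.65, 13.11, 33.26, 45.42, 64.87, 43.02, 28.48, 18.93, 12.58, 47.04, 22.49, 3.65, 0.00 m³/s; ΣQ_DR = 335.5 m³/s.
V = ΣQ_DR · Δt = 335.5 × 3600 s = 1.208 × 10^6 m³.
Over A = 54.6 km², depth = V / A = 22.1 mm.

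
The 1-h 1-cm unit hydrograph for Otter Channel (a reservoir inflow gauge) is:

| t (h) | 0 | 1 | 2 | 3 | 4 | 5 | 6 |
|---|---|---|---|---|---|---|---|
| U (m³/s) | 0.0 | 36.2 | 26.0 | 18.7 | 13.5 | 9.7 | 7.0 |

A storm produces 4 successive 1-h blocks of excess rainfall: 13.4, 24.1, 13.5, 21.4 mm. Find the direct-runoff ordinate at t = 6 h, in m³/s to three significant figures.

By discrete convolution, Q_j = Σ (P_i / 10 mm) · U_{j−i}.
At t = 6 h (j=6): Q = (13.4/10)·7.0 + (24.1/10)·9.7 + (13.5/10)·13.5 + (21.4/10)·18.7 = 91.0 m³/s.

Q ≈ 91.0 m³/s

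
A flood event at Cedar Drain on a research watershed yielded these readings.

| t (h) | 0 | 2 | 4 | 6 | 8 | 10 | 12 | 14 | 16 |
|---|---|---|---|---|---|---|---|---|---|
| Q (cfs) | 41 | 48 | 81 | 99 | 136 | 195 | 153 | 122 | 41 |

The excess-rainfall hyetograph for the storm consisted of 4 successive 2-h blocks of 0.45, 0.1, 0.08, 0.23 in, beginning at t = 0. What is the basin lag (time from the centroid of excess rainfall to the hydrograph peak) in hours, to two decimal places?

t_L ≈ 6.79 h

Centroid of excess rainfall: t_c = Σ P_i·t̄_i / ΣP_i = 3.2093 h (block centres at 1, 3, 5, 7 h).
Hydrograph peak occurs at t = 10 h, so basin lag t_L = 10 − 3.2093 = 6.79 h.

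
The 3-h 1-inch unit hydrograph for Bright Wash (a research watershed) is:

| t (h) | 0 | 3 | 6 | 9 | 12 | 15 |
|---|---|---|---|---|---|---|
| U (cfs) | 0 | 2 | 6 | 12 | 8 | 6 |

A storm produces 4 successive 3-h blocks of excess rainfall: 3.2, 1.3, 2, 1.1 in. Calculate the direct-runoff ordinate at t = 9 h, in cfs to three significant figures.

Q ≈ 50.2 cfs

By discrete convolution, Q_j = Σ (P_i / 1 in) · U_{j−i}.
At t = 9 h (j=3): Q = (3.2/1)·12 + (1.3/1)·6 + (2/1)·2 + (1.1/1)·0 = 50.2 cfs.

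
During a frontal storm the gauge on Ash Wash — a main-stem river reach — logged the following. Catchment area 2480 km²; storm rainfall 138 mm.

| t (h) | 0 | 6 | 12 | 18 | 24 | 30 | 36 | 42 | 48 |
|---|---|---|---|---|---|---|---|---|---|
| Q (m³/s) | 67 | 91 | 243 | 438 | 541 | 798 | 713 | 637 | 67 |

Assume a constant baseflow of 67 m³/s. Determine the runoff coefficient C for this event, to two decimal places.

ΣQ_DR = 2992 m³/s; V = ΣQ_DR·Δt = 6.463 × 10^7 m³.
Runoff depth d = V / A = 26.06 mm.
C = d / P = 26.06 / 138 = 0.19.

C ≈ 0.19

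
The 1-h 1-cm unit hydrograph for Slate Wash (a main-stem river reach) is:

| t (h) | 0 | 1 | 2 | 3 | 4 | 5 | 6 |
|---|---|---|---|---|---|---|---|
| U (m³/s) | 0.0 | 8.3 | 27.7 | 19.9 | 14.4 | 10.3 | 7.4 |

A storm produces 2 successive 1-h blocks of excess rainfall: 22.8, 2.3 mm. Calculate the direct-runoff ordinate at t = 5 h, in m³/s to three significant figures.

Q ≈ 26.8 m³/s

By discrete convolution, Q_j = Σ (P_i / 10 mm) · U_{j−i}.
At t = 5 h (j=5): Q = (22.8/10)·10.3 + (2.3/10)·14.4 = 26.8 m³/s.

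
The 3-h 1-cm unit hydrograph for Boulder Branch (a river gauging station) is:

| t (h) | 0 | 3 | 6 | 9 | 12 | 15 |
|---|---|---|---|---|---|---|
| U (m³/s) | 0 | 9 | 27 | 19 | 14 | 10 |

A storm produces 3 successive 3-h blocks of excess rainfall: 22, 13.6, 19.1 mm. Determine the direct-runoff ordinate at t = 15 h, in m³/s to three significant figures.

Q ≈ 77.3 m³/s

By discrete convolution, Q_j = Σ (P_i / 10 mm) · U_{j−i}.
At t = 15 h (j=5): Q = (22/10)·10 + (13.6/10)·14 + (19.1/10)·19 = 77.3 m³/s.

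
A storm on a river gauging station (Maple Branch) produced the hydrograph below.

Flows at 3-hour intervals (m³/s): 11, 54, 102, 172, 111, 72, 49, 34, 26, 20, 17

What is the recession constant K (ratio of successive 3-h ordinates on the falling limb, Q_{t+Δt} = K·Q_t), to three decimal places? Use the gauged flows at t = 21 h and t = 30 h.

K ≈ 0.794

Using the recession-limb readings at t = 21 h and t = 30 h: Q falls from 34 to 17 m³/s over 3 intervals.
K = (Q₂/Q₁)^(1/3) = (17/34)^(1/3) = 0.794.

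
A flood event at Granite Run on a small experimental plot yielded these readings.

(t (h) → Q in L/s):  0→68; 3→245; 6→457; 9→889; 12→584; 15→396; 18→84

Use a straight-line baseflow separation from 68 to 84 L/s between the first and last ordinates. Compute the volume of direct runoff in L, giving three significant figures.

Direct-runoff ordinates (Q − Q_b): 0.00, 174.33, 383.67, 813.00, 505.33, 314.67, 0.00 L/s.
ΣQ_DR = 2191 L/s.
With Δt = 3 h = 10800 s, V = ΣQ_DR · Δt = 2191 × 10800 = 2.37 × 10^7 L.

V ≈ 2.37 × 10^7 L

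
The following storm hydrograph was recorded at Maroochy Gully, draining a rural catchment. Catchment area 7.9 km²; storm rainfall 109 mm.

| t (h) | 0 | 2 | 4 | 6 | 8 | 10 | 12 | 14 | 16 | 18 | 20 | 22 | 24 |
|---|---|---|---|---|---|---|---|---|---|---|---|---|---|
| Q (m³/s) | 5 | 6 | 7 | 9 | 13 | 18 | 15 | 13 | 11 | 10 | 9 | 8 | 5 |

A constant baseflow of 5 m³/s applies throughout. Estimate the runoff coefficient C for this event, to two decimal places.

C ≈ 0.54

ΣQ_DR = 64.00 m³/s; V = ΣQ_DR·Δt = 4.608 × 10^5 m³.
Runoff depth d = V / A = 58.33 mm.
C = d / P = 58.33 / 109 = 0.54.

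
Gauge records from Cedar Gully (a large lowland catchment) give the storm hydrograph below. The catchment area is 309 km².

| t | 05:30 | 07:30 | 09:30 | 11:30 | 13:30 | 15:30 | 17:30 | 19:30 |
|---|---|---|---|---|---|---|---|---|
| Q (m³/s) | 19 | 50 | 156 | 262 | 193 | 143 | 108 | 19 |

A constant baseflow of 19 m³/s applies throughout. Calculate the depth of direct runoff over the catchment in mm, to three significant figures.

d ≈ 18.6 mm

Direct runoff: 0.0, 31.0, 137.0, 243.0, 174.0, 124.0, 89.0, 0.0 m³/s; ΣQ_DR = 798.0 m³/s.
V = ΣQ_DR · Δt = 798.0 × 7200 s = 5.746 × 10^6 m³.
Over A = 309 km², depth = V / A = 18.6 mm.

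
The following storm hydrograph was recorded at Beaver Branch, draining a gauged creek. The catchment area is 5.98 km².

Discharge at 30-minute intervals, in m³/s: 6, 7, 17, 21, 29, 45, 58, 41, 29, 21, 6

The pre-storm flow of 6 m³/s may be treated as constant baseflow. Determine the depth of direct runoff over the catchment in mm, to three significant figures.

d ≈ 64.4 mm

Direct runoff: 0.0, 1.0, 11.0, 15.0, 23.0, 39.0, 52.0, 35.0, 23.0, 15.0, 0.0 m³/s; ΣQ_DR = 214.0 m³/s.
V = ΣQ_DR · Δt = 214.0 × 1800 s = 3.852 × 10^5 m³.
Over A = 5.98 km², depth = V / A = 64.4 mm.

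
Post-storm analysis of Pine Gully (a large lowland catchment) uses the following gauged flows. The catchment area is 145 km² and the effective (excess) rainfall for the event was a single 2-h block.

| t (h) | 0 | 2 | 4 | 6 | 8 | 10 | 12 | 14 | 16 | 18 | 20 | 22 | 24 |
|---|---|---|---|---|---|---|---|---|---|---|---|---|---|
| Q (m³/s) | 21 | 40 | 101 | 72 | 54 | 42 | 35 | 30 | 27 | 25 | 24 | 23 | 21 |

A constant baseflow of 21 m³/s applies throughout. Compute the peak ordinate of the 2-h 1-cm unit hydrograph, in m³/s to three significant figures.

Direct runoff: 0.0, 19.0, 80.0, 51.0, 33.0, 21.0, 14.0, 9.0, 6.0, 4.0, 3.0, 2.0, 0.0 m³/s; ΣQ_DR = 242.0 m³/s, peak = 80.0 m³/s.
Runoff depth d = ΣQ_DR·Δt / A = 242.0 × 7200 / (145 km²) = 12.02 mm.
The 1-cm UH is the DRH scaled by (10 mm)/d, so U_p = 80.0 × 10/12.02 = 66.6 m³/s.

U_p ≈ 66.6 m³/s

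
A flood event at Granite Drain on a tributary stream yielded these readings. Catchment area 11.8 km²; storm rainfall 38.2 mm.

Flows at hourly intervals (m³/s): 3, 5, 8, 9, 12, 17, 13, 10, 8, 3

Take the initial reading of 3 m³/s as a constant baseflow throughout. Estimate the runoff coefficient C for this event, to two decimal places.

C ≈ 0.46

ΣQ_DR = 58.00 m³/s; V = ΣQ_DR·Δt = 2.088 × 10^5 m³.
Runoff depth d = V / A = 17.69 mm.
C = d / P = 17.69 / 38.2 = 0.46.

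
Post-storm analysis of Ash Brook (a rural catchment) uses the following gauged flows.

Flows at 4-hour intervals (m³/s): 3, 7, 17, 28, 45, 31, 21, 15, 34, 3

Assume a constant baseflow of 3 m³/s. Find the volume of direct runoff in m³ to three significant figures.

V ≈ 2.51 × 10^6 m³

Direct-runoff ordinates (Q − Q_b): 0.0, 4.0, 14.0, 25.0, 42.0, 28.0, 18.0, 12.0, 31.0, 0.0 m³/s.
ΣQ_DR = 174.0 m³/s.
With Δt = 4 h = 14400 s, V = ΣQ_DR · Δt = 174.0 × 14400 = 2.51 × 10^6 m³.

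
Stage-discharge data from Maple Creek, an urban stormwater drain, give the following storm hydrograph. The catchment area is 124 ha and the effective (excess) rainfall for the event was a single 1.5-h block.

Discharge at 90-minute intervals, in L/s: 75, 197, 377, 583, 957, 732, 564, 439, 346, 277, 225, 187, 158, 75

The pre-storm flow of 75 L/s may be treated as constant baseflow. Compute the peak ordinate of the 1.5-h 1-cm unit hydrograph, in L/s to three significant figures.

Direct runoff: 0.0, 122.0, 302.0, 508.0, 882.0, 657.0, 489.0, 364.0, 271.0, 202.0, 150.0, 112.0, 83.0, 0.0 L/s; ΣQ_DR = 4142 L/s, peak = 882.0 L/s.
Runoff depth d = ΣQ_DR·Δt / A = 4142 × 5400 / (124 ha) = 18.04 mm.
The 1-cm UH is the DRH scaled by (10 mm)/d, so U_p = 882.0 × 10/18.04 = 489 L/s.

U_p ≈ 489 L/s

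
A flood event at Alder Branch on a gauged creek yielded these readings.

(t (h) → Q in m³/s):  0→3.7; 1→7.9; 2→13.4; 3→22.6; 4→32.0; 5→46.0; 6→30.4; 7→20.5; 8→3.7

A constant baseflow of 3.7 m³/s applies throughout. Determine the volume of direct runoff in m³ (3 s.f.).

Direct-runoff ordinates (Q − Q_b): 0.0, 4.2, 9.7, 18.9, 28.3, 42.3, 26.7, 16.8, 0.0 m³/s.
ΣQ_DR = 146.9 m³/s.
With Δt = 1 h = 3600 s, V = ΣQ_DR · Δt = 146.9 × 3600 = 5.29 × 10^5 m³.

V ≈ 5.29 × 10^5 m³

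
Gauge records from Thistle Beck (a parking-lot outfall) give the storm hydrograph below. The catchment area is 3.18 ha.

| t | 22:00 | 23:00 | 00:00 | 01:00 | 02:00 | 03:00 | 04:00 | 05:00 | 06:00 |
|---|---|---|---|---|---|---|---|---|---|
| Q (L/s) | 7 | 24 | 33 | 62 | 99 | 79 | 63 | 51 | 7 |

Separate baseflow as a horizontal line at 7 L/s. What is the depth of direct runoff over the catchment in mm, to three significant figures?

Direct runoff: 0.0, 17.0, 26.0, 55.0, 92.0, 72.0, 56.0, 44.0, 0.0 L/s; ΣQ_DR = 362.0 L/s.
V = ΣQ_DR · Δt = 362.0 × 3600 s = 1.303 × 10^6 L.
Over A = 3.18 ha, depth = V / A = 41.0 mm.

d ≈ 41.0 mm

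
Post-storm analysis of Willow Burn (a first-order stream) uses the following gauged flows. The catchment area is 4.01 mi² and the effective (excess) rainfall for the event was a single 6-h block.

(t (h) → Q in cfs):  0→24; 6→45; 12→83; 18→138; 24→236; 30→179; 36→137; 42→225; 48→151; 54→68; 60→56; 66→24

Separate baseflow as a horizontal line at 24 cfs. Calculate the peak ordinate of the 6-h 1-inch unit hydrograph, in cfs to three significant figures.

U_p ≈ 84.8 cfs

Direct runoff: 0.0, 21.0, 59.0, 114.0, 212.0, 155.0, 113.0, 201.0, 127.0, 44.0, 32.0, 0.0 cfs; ΣQ_DR = 1078 cfs, peak = 212.0 cfs.
Runoff depth d = ΣQ_DR·Δt / A = 1078 × 21600 / (4.01 mi²) = 2.499 in.
The 1-inch UH is the DRH scaled by (1 in)/d, so U_p = 212.0 × 1/2.499 = 84.8 cfs.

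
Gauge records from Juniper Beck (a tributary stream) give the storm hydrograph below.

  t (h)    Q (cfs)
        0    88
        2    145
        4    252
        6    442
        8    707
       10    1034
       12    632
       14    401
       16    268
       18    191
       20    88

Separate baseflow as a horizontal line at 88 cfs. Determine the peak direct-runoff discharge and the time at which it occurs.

Q_p = 946.0 cfs at t = 10 h

Subtracting baseflow gives direct-runoff ordinates: 0.0, 57.0, 164.0, 354.0, 619.0, 946.0, 544.0, 313.0, 180.0, 103.0, 0.0 cfs.
The maximum is 946.0 cfs, occurring at the reading for t = 10 h.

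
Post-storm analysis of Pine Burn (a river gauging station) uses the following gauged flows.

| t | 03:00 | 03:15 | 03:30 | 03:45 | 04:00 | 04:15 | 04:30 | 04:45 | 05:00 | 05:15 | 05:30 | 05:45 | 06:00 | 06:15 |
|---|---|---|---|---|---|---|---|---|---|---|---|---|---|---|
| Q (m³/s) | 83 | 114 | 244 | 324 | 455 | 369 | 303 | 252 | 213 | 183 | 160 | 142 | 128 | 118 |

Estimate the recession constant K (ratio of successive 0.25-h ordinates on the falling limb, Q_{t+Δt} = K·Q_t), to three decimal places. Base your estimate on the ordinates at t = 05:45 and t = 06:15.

K ≈ 0.912

Using the recession-limb readings at t = 05:45 and t = 06:15: Q falls from 142 to 118 m³/s over 2 intervals.
K = (Q₂/Q₁)^(1/2) = (118/142)^(1/2) = 0.912.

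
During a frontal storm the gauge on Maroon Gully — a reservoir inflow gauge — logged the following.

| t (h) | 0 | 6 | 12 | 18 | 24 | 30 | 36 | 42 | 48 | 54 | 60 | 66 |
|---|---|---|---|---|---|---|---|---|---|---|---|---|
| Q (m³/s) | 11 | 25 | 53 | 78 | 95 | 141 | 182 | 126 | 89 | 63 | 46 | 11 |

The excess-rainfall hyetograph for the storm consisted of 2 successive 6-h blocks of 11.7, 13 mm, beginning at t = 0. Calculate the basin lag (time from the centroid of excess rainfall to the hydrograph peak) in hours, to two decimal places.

t_L ≈ 29.84 h

Centroid of excess rainfall: t_c = Σ P_i·t̄_i / ΣP_i = 6.1579 h (block centres at 3, 9 h).
Hydrograph peak occurs at t = 36 h, so basin lag t_L = 36 − 6.1579 = 29.84 h.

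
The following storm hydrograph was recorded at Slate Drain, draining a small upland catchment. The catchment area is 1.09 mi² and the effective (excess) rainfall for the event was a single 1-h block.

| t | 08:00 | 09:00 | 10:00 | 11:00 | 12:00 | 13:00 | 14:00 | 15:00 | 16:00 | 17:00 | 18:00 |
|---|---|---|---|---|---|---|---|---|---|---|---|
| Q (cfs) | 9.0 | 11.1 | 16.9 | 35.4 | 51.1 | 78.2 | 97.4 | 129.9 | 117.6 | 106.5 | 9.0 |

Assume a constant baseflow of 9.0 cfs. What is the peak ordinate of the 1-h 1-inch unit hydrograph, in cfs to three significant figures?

Direct runoff: 0.0, 2.1, 7.9, 26.4, 42.1, 69.2, 88.4, 120.9, 108.6, 97.5, 0.0 cfs; ΣQ_DR = 563.1 cfs, peak = 120.9 cfs.
Runoff depth d = ΣQ_DR·Δt / A = 563.1 × 3600 / (1.09 mi²) = 0.8005 in.
The 1-inch UH is the DRH scaled by (1 in)/d, so U_p = 120.9 × 1/0.8005 = 151 cfs.

U_p ≈ 151 cfs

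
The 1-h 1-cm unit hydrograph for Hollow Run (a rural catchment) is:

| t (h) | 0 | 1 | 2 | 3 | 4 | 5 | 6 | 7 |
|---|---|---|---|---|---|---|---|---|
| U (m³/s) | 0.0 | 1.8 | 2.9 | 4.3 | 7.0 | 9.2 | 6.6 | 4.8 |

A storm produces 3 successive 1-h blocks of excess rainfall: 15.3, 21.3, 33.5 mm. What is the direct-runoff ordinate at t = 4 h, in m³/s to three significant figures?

By discrete convolution, Q_j = Σ (P_i / 10 mm) · U_{j−i}.
At t = 4 h (j=4): Q = (15.3/10)·7.0 + (21.3/10)·4.3 + (33.5/10)·2.9 = 29.6 m³/s.

Q ≈ 29.6 m³/s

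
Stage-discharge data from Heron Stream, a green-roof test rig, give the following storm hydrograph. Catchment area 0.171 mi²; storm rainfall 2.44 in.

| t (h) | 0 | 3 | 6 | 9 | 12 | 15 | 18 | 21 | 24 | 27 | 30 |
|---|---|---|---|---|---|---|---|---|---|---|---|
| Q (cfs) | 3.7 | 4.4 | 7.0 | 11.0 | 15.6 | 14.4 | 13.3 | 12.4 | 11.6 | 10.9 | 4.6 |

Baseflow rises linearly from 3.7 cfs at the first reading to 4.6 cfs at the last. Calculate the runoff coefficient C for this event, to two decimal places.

ΣQ_DR = 63.25 cfs; V = ΣQ_DR·Δt = 6.831 × 10^5 ft³.
Runoff depth d = V / A = 1.719 in.
C = d / P = 1.719 / 2.44 = 0.70.

C ≈ 0.70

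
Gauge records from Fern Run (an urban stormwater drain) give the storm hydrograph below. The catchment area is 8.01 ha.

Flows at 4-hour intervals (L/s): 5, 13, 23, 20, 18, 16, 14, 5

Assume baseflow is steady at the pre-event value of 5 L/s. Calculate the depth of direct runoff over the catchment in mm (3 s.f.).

d ≈ 13.3 mm

Direct runoff: 0.0, 8.0, 18.0, 15.0, 13.0, 11.0, 9.0, 0.0 L/s; ΣQ_DR = 74.00 L/s.
V = ΣQ_DR · Δt = 74.00 × 14400 s = 1.066 × 10^6 L.
Over A = 8.01 ha, depth = V / A = 13.3 mm.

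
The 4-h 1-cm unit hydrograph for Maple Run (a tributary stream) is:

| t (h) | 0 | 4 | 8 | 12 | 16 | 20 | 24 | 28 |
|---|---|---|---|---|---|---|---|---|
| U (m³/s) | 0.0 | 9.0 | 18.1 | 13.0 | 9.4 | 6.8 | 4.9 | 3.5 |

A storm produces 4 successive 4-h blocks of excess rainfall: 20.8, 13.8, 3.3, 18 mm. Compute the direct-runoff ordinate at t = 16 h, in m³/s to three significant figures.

Q ≈ 59.7 m³/s

By discrete convolution, Q_j = Σ (P_i / 10 mm) · U_{j−i}.
At t = 16 h (j=4): Q = (20.8/10)·9.4 + (13.8/10)·13.0 + (3.3/10)·18.1 + (18/10)·9.0 = 59.7 m³/s.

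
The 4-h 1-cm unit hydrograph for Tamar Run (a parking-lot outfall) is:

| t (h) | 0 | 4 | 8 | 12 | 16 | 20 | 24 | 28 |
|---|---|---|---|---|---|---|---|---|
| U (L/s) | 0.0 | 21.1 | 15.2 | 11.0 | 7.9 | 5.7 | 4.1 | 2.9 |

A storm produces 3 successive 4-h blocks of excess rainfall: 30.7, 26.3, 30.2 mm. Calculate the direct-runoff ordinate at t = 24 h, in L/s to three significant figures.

Q ≈ 51.4 L/s

By discrete convolution, Q_j = Σ (P_i / 10 mm) · U_{j−i}.
At t = 24 h (j=6): Q = (30.7/10)·4.1 + (26.3/10)·5.7 + (30.2/10)·7.9 = 51.4 L/s.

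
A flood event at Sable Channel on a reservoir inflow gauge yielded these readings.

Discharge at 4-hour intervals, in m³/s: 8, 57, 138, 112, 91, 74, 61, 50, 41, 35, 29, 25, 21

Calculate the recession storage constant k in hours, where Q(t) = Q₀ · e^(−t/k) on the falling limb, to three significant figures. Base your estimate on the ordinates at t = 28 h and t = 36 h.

k ≈ 22.4 h

On the falling limb, Q drops from 50 to 35 m³/s between t = 28 h and t = 36 h (Δt = 8 h).
k = −Δt / ln(Q₂/Q₁) = −8 / ln(35/50) = 22.4 h.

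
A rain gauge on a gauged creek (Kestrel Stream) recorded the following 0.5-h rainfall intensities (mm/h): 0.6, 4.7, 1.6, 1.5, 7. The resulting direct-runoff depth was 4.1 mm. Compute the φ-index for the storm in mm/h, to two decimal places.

Only the 2 blocks with intensity above φ contribute runoff: 4.7, 7 mm/h.
Σ(I−φ)·Δt = d  ⇒  (4.7+7 − 2φ)·0.5 = 4.1
φ = (11.70 − 4.1/0.5) / 2 = 1.75 mm/h.

φ ≈ 1.75 mm/h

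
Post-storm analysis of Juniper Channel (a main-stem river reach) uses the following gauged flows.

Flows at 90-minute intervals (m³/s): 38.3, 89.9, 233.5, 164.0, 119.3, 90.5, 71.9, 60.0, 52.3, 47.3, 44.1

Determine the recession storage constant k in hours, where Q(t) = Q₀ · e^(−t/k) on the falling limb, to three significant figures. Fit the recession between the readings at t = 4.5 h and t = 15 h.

k ≈ 7.99 h

On the falling limb, Q drops from 164.0 to 44.1 m³/s between t = 4.5 h and t = 15 h (Δt = 10.5 h).
k = −Δt / ln(Q₂/Q₁) = −10.5 / ln(44.1/164.0) = 7.99 h.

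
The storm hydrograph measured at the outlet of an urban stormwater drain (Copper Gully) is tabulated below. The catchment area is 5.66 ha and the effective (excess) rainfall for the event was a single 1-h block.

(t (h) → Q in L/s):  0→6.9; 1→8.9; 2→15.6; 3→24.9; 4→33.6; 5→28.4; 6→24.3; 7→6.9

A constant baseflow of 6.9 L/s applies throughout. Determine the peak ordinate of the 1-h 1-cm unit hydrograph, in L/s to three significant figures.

U_p ≈ 44.5 L/s

Direct runoff: 0.0, 2.0, 8.7, 18.0, 26.7, 21.5, 17.4, 0.0 L/s; ΣQ_DR = 94.30 L/s, peak = 26.7 L/s.
Runoff depth d = ΣQ_DR·Δt / A = 94.30 × 3600 / (5.66 ha) = 5.998 mm.
The 1-cm UH is the DRH scaled by (10 mm)/d, so U_p = 26.7 × 10/5.998 = 44.5 L/s.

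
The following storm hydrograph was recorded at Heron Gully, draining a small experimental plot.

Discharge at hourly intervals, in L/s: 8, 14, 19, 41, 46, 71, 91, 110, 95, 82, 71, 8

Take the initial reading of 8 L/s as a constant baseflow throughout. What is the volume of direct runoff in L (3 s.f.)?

Direct-runoff ordinates (Q − Q_b): 0.0, 6.0, 11.0, 33.0, 38.0, 63.0, 83.0, 102.0, 87.0, 74.0, 63.0, 0.0 L/s.
ΣQ_DR = 560.0 L/s.
With Δt = 1 h = 3600 s, V = ΣQ_DR · Δt = 560.0 × 3600 = 2.02 × 10^6 L.

V ≈ 2.02 × 10^6 L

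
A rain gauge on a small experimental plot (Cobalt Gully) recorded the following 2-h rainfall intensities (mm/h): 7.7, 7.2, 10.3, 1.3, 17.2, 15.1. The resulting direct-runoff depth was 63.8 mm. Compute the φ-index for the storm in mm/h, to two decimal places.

φ ≈ 5.12 mm/h

Only the 5 blocks with intensity above φ contribute runoff: 7.7, 7.2, 10.3, 17.2, 15.1 mm/h.
Σ(I−φ)·Δt = d  ⇒  (7.7+7.2+10.3+17.2+15.1 − 5φ)·2 = 63.8
φ = (57.50 − 63.8/2) / 5 = 5.12 mm/h.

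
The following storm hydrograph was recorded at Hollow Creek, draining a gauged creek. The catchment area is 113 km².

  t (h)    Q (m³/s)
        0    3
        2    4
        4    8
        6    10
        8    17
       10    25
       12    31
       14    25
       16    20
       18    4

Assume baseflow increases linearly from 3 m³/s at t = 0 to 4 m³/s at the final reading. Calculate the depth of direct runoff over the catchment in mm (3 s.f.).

Direct runoff: 0.00, 0.89, 4.78, 6.67, 13.56, 21.44, 27.33, 21.22, 16.11, 0.00 m³/s; ΣQ_DR = 112.0 m³/s.
V = ΣQ_DR · Δt = 112.0 × 7200 s = 8.064 × 10^5 m³.
Over A = 113 km², depth = V / A = 7.14 mm.

d ≈ 7.14 mm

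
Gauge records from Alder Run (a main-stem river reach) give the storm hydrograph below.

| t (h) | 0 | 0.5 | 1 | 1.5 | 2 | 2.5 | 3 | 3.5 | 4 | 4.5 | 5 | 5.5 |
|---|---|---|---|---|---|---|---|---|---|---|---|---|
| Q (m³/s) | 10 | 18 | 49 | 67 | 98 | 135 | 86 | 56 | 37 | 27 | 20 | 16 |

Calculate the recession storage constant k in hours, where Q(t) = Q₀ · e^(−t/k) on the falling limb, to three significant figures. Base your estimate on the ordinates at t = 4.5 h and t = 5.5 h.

k ≈ 1.91 h

On the falling limb, Q drops from 27 to 16 m³/s between t = 4.5 h and t = 5.5 h (Δt = 1 h).
k = −Δt / ln(Q₂/Q₁) = −1 / ln(16/27) = 1.91 h.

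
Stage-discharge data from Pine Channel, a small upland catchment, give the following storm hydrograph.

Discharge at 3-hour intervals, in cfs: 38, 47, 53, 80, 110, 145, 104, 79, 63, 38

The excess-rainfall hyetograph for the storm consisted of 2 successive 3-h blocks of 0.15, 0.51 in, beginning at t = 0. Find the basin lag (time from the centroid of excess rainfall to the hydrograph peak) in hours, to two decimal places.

Centroid of excess rainfall: t_c = Σ P_i·t̄_i / ΣP_i = 3.8182 h (block centres at 1.5, 4.5 h).
Hydrograph peak occurs at t = 15 h, so basin lag t_L = 15 − 3.8182 = 11.18 h.

t_L ≈ 11.18 h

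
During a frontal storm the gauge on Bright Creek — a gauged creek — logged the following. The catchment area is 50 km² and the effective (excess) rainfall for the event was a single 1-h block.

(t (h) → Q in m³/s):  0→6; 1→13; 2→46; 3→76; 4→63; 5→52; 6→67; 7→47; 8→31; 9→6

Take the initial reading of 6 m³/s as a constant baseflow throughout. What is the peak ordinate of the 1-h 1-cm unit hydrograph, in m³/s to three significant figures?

U_p ≈ 28.0 m³/s

Direct runoff: 0.0, 7.0, 40.0, 70.0, 57.0, 46.0, 61.0, 41.0, 25.0, 0.0 m³/s; ΣQ_DR = 347.0 m³/s, peak = 70.0 m³/s.
Runoff depth d = ΣQ_DR·Δt / A = 347.0 × 3600 / (50 km²) = 24.98 mm.
The 1-cm UH is the DRH scaled by (10 mm)/d, so U_p = 70.0 × 10/24.98 = 28.0 m³/s.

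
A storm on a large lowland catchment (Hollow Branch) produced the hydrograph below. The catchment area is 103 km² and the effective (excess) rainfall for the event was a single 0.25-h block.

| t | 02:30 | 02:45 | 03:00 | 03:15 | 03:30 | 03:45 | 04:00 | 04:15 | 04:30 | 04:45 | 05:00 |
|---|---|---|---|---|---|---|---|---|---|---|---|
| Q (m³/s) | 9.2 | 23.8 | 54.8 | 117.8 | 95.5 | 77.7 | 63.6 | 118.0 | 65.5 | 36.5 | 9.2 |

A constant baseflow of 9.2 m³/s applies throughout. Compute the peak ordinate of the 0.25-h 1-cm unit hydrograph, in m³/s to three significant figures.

U_p ≈ 218 m³/s

Direct runoff: 0.0, 14.6, 45.6, 108.6, 86.3, 68.5, 54.4, 108.8, 56.3, 27.3, 0.0 m³/s; ΣQ_DR = 570.4 m³/s, peak = 108.8 m³/s.
Runoff depth d = ΣQ_DR·Δt / A = 570.4 × 900 / (103 km²) = 4.984 mm.
The 1-cm UH is the DRH scaled by (10 mm)/d, so U_p = 108.8 × 10/4.984 = 218 m³/s.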